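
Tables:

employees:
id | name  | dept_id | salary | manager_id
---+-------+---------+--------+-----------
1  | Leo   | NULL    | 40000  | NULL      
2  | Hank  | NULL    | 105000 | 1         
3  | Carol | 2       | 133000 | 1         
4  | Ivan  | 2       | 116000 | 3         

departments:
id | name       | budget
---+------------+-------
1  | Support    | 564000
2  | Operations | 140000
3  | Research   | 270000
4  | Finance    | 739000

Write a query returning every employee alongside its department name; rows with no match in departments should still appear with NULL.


LEFT JOIN keeps every row from employees (the left table); where dept_id has no match in departments, the department columns become NULL. Walk through each employee:
  - employee 1 (Leo): dept_id=NULL, no match -> kept with NULL
  - employee 2 (Hank): dept_id=NULL, no match -> kept with NULL
  - employee 3 (Carol): dept_id=2 -> matches Operations
  - employee 4 (Ivan): dept_id=2 -> matches Operations
All 4 rows appear; 2 have NULL department.

SQL:
SELECT a.name, b.name AS department
FROM employees a
LEFT JOIN departments b ON a.dept_id = b.id

Result:
name  | department
------+-----------
Leo   | NULL      
Hank  | NULL      
Carol | Operations
Ivan  | Operations


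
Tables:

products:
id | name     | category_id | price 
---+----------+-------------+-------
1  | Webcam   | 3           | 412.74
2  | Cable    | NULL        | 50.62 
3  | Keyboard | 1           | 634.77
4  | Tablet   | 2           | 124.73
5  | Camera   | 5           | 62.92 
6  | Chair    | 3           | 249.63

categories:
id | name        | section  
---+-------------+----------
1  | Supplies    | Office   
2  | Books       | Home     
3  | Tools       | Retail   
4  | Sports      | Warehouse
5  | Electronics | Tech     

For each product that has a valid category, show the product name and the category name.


INNER JOIN keeps only products rows whose category_id matches an id in categories. Walk through each product:
  - product 1 (Webcam): category_id=3 -> matches Tools
  - product 2 (Cable): category_id=NULL, no match -> dropped
  - product 3 (Keyboard): category_id=1 -> matches Supplies
  - product 4 (Tablet): category_id=2 -> matches Books
  - product 5 (Camera): category_id=5 -> matches Electronics
  - product 6 (Chair): category_id=3 -> matches Tools
So 1 of 6 rows is dropped.

SQL:
SELECT a.name, b.name AS category
FROM products a
INNER JOIN categories b ON a.category_id = b.id

Result:
name     | category   
---------+------------
Webcam   | Tools      
Keyboard | Supplies   
Tablet   | Books      
Camera   | Electronics
Chair    | Tools      


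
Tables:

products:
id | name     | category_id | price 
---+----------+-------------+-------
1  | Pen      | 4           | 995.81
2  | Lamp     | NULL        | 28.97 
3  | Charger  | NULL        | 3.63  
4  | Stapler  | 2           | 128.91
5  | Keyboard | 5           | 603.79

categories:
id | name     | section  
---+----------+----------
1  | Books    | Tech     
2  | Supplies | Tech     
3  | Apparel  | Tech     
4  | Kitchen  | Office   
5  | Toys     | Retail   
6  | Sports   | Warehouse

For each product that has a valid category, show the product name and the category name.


INNER JOIN keeps only products rows whose category_id matches an id in categories. Walk through each product:
  - product 1 (Pen): category_id=4 -> matches Kitchen
  - product 2 (Lamp): category_id=NULL, no match -> dropped
  - product 3 (Charger): category_id=NULL, no match -> dropped
  - product 4 (Stapler): category_id=2 -> matches Supplies
  - product 5 (Keyboard): category_id=5 -> matches Toys
So 2 of 5 rows are dropped.

SQL:
SELECT a.name, b.name AS category
FROM products a
INNER JOIN categories b ON a.category_id = b.id

Result:
name     | category
---------+---------
Pen      | Kitchen 
Stapler  | Supplies
Keyboard | Toys    


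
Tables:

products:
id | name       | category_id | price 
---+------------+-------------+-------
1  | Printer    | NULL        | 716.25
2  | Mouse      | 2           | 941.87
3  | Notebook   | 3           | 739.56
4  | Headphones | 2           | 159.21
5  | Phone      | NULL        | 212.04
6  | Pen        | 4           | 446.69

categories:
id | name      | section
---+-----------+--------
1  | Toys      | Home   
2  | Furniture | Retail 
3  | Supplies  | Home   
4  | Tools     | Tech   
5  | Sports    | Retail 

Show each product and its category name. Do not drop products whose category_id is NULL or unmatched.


LEFT JOIN keeps every row from products (the left table); where category_id has no match in categories, the category columns become NULL. Walk through each product:
  - product 1 (Printer): category_id=NULL, no match -> kept with NULL
  - product 2 (Mouse): category_id=2 -> matches Furniture
  - product 3 (Notebook): category_id=3 -> matches Supplies
  - product 4 (Headphones): category_id=2 -> matches Furniture
  - product 5 (Phone): category_id=NULL, no match -> kept with NULL
  - product 6 (Pen): category_id=4 -> matches Tools
All 6 rows appear; 2 have NULL category.

SQL:
SELECT a.name, b.name AS category
FROM products a
LEFT JOIN categories b ON a.category_id = b.id

Result:
name       | category 
-----------+----------
Printer    | NULL     
Mouse      | Furniture
Notebook   | Supplies 
Headphones | Furniture
Phone      | NULL     
Pen        | Tools    


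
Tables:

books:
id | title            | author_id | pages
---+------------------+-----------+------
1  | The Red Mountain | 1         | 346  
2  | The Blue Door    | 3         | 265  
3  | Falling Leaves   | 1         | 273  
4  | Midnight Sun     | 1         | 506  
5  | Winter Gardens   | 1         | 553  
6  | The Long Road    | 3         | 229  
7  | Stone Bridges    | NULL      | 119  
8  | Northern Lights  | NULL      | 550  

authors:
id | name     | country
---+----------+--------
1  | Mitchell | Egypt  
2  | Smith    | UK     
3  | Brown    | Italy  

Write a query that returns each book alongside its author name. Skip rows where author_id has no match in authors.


INNER JOIN keeps only books rows whose author_id matches an id in authors. Walk through each book:
  - book 1 (The Red Mountain): author_id=1 -> matches Mitchell
  - book 2 (The Blue Door): author_id=3 -> matches Brown
  - book 3 (Falling Leaves): author_id=1 -> matches Mitchell
  - book 4 (Midnight Sun): author_id=1 -> matches Mitchell
  - book 5 (Winter Gardens): author_id=1 -> matches Mitchell
  - book 6 (The Long Road): author_id=3 -> matches Brown
  - book 7 (Stone Bridges): author_id=NULL, no match -> dropped
  - book 8 (Northern Lights): author_id=NULL, no match -> dropped
So 2 of 8 rows are dropped.

SQL:
SELECT a.title, b.name AS author
FROM books a
INNER JOIN authors b ON a.author_id = b.id

Result:
title            | author  
-----------------+---------
The Red Mountain | Mitchell
The Blue Door    | Brown   
Falling Leaves   | Mitchell
Midnight Sun     | Mitchell
Winter Gardens   | Mitchell
The Long Road    | Brown   


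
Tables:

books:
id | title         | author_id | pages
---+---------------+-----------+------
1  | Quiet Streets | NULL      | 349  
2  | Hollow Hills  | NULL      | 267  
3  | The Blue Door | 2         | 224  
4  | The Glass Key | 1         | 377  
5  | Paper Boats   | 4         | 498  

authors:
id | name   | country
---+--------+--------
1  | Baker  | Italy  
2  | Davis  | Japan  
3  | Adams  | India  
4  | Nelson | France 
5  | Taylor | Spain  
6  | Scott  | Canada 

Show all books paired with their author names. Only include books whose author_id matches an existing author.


INNER JOIN keeps only books rows whose author_id matches an id in authors. Walk through each book:
  - book 1 (Quiet Streets): author_id=NULL, no match -> dropped
  - book 2 (Hollow Hills): author_id=NULL, no match -> dropped
  - book 3 (The Blue Door): author_id=2 -> matches Davis
  - book 4 (The Glass Key): author_id=1 -> matches Baker
  - book 5 (Paper Boats): author_id=4 -> matches Nelson
So 2 of 5 rows are dropped.

SQL:
SELECT a.title, b.name AS author
FROM books a
INNER JOIN authors b ON a.author_id = b.id

Result:
title         | author
--------------+-------
The Blue Door | Davis 
The Glass Key | Baker 
Paper Boats   | Nelson


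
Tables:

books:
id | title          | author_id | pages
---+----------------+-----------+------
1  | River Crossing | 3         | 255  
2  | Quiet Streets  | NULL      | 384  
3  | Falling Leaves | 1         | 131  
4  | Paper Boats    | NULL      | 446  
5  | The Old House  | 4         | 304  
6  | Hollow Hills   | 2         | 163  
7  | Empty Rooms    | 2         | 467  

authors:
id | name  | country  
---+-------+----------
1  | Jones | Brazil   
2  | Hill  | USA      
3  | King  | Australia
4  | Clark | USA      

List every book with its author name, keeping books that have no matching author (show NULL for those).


LEFT JOIN keeps every row from books (the left table); where author_id has no match in authors, the author columns become NULL. Walk through each book:
  - book 1 (River Crossing): author_id=3 -> matches King
  - book 2 (Quiet Streets): author_id=NULL, no match -> kept with NULL
  - book 3 (Falling Leaves): author_id=1 -> matches Jones
  - book 4 (Paper Boats): author_id=NULL, no match -> kept with NULL
  - book 5 (The Old House): author_id=4 -> matches Clark
  - book 6 (Hollow Hills): author_id=2 -> matches Hill
  - book 7 (Empty Rooms): author_id=2 -> matches Hill
All 7 rows appear; 2 have NULL author.

SQL:
SELECT a.title, b.name AS author
FROM books a
LEFT JOIN authors b ON a.author_id = b.id

Result:
title          | author
---------------+-------
River Crossing | King  
Quiet Streets  | NULL  
Falling Leaves | Jones 
Paper Boats    | NULL  
The Old House  | Clark 
Hollow Hills   | Hill  
Empty Rooms    | Hill  


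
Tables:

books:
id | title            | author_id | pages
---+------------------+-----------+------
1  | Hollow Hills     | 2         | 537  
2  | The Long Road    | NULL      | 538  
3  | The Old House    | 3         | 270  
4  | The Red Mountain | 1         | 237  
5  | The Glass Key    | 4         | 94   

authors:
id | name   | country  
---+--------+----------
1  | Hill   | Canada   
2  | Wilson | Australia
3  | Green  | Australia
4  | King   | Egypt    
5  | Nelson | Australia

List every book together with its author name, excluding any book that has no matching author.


INNER JOIN keeps only books rows whose author_id matches an id in authors. Walk through each book:
  - book 1 (Hollow Hills): author_id=2 -> matches Wilson
  - book 2 (The Long Road): author_id=NULL, no match -> dropped
  - book 3 (The Old House): author_id=3 -> matches Green
  - book 4 (The Red Mountain): author_id=1 -> matches Hill
  - book 5 (The Glass Key): author_id=4 -> matches King
So 1 of 5 rows is dropped.

SQL:
SELECT a.title, b.name AS author
FROM books a
INNER JOIN authors b ON a.author_id = b.id

Result:
title            | author
-----------------+-------
Hollow Hills     | Wilson
The Old House    | Green 
The Red Mountain | Hill  
The Glass Key    | King  


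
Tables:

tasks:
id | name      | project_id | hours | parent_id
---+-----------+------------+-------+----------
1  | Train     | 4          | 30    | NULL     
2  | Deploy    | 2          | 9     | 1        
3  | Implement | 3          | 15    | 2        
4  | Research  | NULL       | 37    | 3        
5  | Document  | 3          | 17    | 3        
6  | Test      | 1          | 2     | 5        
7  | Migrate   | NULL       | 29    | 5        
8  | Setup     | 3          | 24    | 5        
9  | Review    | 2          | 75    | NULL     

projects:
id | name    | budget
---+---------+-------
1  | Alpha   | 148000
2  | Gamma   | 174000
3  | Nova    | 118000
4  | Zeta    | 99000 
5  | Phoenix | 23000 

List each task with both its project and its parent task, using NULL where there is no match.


Two LEFT JOINs from the same base table tasks: one to projects via project_id, one to tasks itself via parent_id. Both are LEFT so every task is preserved.
Match against projects:
  - task 1 (Train): project_id=4 -> matches Zeta
  - task 2 (Deploy): project_id=2 -> matches Gamma
  - task 3 (Implement): project_id=3 -> matches Nova
  - task 4 (Research): project_id=NULL, no match -> kept with NULL
  - task 5 (Document): project_id=3 -> matches Nova
  - task 6 (Test): project_id=1 -> matches Alpha
  - task 7 (Migrate): project_id=NULL, no match -> kept with NULL
  - task 8 (Setup): project_id=3 -> matches Nova
  - task 9 (Review): project_id=2 -> matches Gamma
Match against tasks (self):
  - task 1 (Train): parent_id=NULL -> NULL
  - task 2 (Deploy): parent_id=1 -> Train
  - task 3 (Implement): parent_id=2 -> Deploy
  - task 4 (Research): parent_id=3 -> Implement
  - task 5 (Document): parent_id=3 -> Implement
  - task 6 (Test): parent_id=5 -> Document
  - task 7 (Migrate): parent_id=5 -> Document
  - task 8 (Setup): parent_id=5 -> Document
  - task 9 (Review): parent_id=NULL -> NULL

SQL:
SELECT a.name, b.name AS project, c.name AS parent
FROM tasks a
LEFT JOIN projects b ON a.project_id = b.id
LEFT JOIN tasks c ON a.parent_id = c.id

Result:
name      | project | parent   
----------+---------+----------
Train     | Zeta    | NULL     
Deploy    | Gamma   | Train    
Implement | Nova    | Deploy   
Research  | NULL    | Implement
Document  | Nova    | Implement
Test      | Alpha   | Document 
Migrate   | NULL    | Document 
Setup     | Nova    | Document 
Review    | Gamma   | NULL     


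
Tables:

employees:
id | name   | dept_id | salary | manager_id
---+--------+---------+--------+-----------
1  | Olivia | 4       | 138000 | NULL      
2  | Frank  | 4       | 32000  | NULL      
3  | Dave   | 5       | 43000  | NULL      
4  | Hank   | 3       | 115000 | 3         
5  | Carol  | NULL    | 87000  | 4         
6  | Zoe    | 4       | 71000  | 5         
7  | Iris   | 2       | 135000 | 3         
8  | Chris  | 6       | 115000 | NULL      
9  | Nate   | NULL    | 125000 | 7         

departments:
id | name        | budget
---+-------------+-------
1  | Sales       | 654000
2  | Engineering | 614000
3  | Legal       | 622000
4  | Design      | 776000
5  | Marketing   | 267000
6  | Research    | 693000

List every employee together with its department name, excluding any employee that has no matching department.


INNER JOIN keeps only employees rows whose dept_id matches an id in departments. Walk through each employee:
  - employee 1 (Olivia): dept_id=4 -> matches Design
  - employee 2 (Frank): dept_id=4 -> matches Design
  - employee 3 (Dave): dept_id=5 -> matches Marketing
  - employee 4 (Hank): dept_id=3 -> matches Legal
  - employee 5 (Carol): dept_id=NULL, no match -> dropped
  - employee 6 (Zoe): dept_id=4 -> matches Design
  - employee 7 (Iris): dept_id=2 -> matches Engineering
  - employee 8 (Chris): dept_id=6 -> matches Research
  - employee 9 (Nate): dept_id=NULL, no match -> dropped
So 2 of 9 rows are dropped.

SQL:
SELECT a.name, b.name AS department
FROM employees a
INNER JOIN departments b ON a.dept_id = b.id

Result:
name   | department 
-------+------------
Olivia | Design     
Frank  | Design     
Dave   | Marketing  
Hank   | Legal      
Zoe    | Design     
Iris   | Engineering
Chris  | Research   


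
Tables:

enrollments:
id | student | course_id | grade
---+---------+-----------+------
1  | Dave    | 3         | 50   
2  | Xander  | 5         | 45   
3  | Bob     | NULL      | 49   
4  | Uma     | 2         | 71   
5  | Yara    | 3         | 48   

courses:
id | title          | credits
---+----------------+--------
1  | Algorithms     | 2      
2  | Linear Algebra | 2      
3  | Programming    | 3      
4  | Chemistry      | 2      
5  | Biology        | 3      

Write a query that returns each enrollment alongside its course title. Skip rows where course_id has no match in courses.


INNER JOIN keeps only enrollments rows whose course_id matches an id in courses. Walk through each enrollment:
  - enrollment 1 (Dave): course_id=3 -> matches Programming
  - enrollment 2 (Xander): course_id=5 -> matches Biology
  - enrollment 3 (Bob): course_id=NULL, no match -> dropped
  - enrollment 4 (Uma): course_id=2 -> matches Linear Algebra
  - enrollment 5 (Yara): course_id=3 -> matches Programming
So 1 of 5 rows is dropped.

SQL:
SELECT a.student, b.title AS course
FROM enrollments a
INNER JOIN courses b ON a.course_id = b.id

Result:
student | course        
--------+---------------
Dave    | Programming   
Xander  | Biology       
Uma     | Linear Algebra
Yara    | Programming   


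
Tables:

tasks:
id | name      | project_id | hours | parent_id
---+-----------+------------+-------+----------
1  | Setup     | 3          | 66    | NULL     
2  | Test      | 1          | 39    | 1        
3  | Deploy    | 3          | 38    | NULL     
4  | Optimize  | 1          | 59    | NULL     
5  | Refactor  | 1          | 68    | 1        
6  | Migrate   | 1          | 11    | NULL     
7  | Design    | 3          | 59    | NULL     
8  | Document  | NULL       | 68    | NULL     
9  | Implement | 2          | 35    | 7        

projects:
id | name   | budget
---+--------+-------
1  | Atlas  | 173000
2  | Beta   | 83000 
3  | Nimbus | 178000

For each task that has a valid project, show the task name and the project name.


INNER JOIN keeps only tasks rows whose project_id matches an id in projects. Walk through each task:
  - task 1 (Setup): project_id=3 -> matches Nimbus
  - task 2 (Test): project_id=1 -> matches Atlas
  - task 3 (Deploy): project_id=3 -> matches Nimbus
  - task 4 (Optimize): project_id=1 -> matches Atlas
  - task 5 (Refactor): project_id=1 -> matches Atlas
  - task 6 (Migrate): project_id=1 -> matches Atlas
  - task 7 (Design): project_id=3 -> matches Nimbus
  - task 8 (Document): project_id=NULL, no match -> dropped
  - task 9 (Implement): project_id=2 -> matches Beta
So 1 of 9 rows is dropped.

SQL:
SELECT a.name, b.name AS project
FROM tasks a
INNER JOIN projects b ON a.project_id = b.id

Result:
name      | project
----------+--------
Setup     | Nimbus 
Test      | Atlas  
Deploy    | Nimbus 
Optimize  | Atlas  
Refactor  | Atlas  
Migrate   | Atlas  
Design    | Nimbus 
Implement | Beta   


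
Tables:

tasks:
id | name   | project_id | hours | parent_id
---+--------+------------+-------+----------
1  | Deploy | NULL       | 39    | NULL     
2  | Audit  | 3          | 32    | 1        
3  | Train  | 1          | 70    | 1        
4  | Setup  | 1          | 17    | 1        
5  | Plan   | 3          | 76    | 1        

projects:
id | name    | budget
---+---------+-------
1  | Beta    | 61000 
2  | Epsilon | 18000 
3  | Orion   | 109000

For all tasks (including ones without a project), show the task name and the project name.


LEFT JOIN keeps every row from tasks (the left table); where project_id has no match in projects, the project columns become NULL. Walk through each task:
  - task 1 (Deploy): project_id=NULL, no match -> kept with NULL
  - task 2 (Audit): project_id=3 -> matches Orion
  - task 3 (Train): project_id=1 -> matches Beta
  - task 4 (Setup): project_id=1 -> matches Beta
  - task 5 (Plan): project_id=3 -> matches Orion
All 5 rows appear; 1 has NULL project.

SQL:
SELECT a.name, b.name AS project
FROM tasks a
LEFT JOIN projects b ON a.project_id = b.id

Result:
name   | project
-------+--------
Deploy | NULL   
Audit  | Orion  
Train  | Beta   
Setup  | Beta   
Plan   | Orion  


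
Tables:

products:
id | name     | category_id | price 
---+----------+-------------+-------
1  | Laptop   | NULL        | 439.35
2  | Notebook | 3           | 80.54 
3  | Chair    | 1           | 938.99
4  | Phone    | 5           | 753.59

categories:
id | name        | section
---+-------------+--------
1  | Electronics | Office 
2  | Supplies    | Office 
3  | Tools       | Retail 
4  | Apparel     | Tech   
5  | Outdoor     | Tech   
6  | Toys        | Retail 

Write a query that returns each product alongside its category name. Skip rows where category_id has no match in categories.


INNER JOIN keeps only products rows whose category_id matches an id in categories. Walk through each product:
  - product 1 (Laptop): category_id=NULL, no match -> dropped
  - product 2 (Notebook): category_id=3 -> matches Tools
  - product 3 (Chair): category_id=1 -> matches Electronics
  - product 4 (Phone): category_id=5 -> matches Outdoor
So 1 of 4 rows is dropped.

SQL:
SELECT a.name, b.name AS category
FROM products a
INNER JOIN categories b ON a.category_id = b.id

Result:
name     | category   
---------+------------
Notebook | Tools      
Chair    | Electronics
Phone    | Outdoor    


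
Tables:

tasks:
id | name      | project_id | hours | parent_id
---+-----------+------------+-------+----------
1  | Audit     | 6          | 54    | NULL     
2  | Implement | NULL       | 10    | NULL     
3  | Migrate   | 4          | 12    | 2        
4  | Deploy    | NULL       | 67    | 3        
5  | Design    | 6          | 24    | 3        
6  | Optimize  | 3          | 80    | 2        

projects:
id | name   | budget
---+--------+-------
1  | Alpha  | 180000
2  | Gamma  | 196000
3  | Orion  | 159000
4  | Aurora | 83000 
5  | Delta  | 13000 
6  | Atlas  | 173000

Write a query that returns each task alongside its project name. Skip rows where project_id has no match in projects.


INNER JOIN keeps only tasks rows whose project_id matches an id in projects. Walk through each task:
  - task 1 (Audit): project_id=6 -> matches Atlas
  - task 2 (Implement): project_id=NULL, no match -> dropped
  - task 3 (Migrate): project_id=4 -> matches Aurora
  - task 4 (Deploy): project_id=NULL, no match -> dropped
  - task 5 (Design): project_id=6 -> matches Atlas
  - task 6 (Optimize): project_id=3 -> matches Orion
So 2 of 6 rows are dropped.

SQL:
SELECT a.name, b.name AS project
FROM tasks a
INNER JOIN projects b ON a.project_id = b.id

Result:
name     | project
---------+--------
Audit    | Atlas  
Migrate  | Aurora 
Design   | Atlas  
Optimize | Orion  


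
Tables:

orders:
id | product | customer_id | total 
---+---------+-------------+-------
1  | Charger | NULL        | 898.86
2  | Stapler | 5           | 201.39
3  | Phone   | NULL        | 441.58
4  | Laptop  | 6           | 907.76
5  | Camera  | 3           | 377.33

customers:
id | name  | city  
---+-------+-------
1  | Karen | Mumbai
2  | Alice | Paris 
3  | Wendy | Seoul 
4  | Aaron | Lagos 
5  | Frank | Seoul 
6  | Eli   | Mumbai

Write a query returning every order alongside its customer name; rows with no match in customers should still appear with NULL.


LEFT JOIN keeps every row from orders (the left table); where customer_id has no match in customers, the customer columns become NULL. Walk through each order:
  - order 1 (Charger): customer_id=NULL, no match -> kept with NULL
  - order 2 (Stapler): customer_id=5 -> matches Frank
  - order 3 (Phone): customer_id=NULL, no match -> kept with NULL
  - order 4 (Laptop): customer_id=6 -> matches Eli
  - order 5 (Camera): customer_id=3 -> matches Wendy
All 5 rows appear; 2 have NULL customer.

SQL:
SELECT a.product, b.name AS customer
FROM orders a
LEFT JOIN customers b ON a.customer_id = b.id

Result:
product | customer
--------+---------
Charger | NULL    
Stapler | Frank   
Phone   | NULL    
Laptop  | Eli     
Camera  | Wendy   


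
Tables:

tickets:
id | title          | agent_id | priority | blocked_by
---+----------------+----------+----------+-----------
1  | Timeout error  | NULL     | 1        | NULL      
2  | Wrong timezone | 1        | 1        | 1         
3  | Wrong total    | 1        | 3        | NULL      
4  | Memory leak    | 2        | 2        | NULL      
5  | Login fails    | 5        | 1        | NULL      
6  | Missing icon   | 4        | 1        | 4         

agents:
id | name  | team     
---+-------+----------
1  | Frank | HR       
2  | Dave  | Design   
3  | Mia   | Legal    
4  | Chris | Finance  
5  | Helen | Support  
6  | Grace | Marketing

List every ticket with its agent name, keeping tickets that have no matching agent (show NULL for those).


LEFT JOIN keeps every row from tickets (the left table); where agent_id has no match in agents, the agent columns become NULL. Walk through each ticket:
  - ticket 1 (Timeout error): agent_id=NULL, no match -> kept with NULL
  - ticket 2 (Wrong timezone): agent_id=1 -> matches Frank
  - ticket 3 (Wrong total): agent_id=1 -> matches Frank
  - ticket 4 (Memory leak): agent_id=2 -> matches Dave
  - ticket 5 (Login fails): agent_id=5 -> matches Helen
  - ticket 6 (Missing icon): agent_id=4 -> matches Chris
All 6 rows appear; 1 has NULL agent.

SQL:
SELECT a.title, b.name AS agent
FROM tickets a
LEFT JOIN agents b ON a.agent_id = b.id

Result:
title          | agent
---------------+------
Timeout error  | NULL 
Wrong timezone | Frank
Wrong total    | Frank
Memory leak    | Dave 
Login fails    | Helen
Missing icon   | Chris


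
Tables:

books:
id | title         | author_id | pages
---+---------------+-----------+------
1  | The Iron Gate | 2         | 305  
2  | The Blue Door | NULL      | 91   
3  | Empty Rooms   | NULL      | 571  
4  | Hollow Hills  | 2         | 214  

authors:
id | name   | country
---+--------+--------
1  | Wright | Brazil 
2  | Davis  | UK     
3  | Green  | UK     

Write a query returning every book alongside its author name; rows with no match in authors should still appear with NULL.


LEFT JOIN keeps every row from books (the left table); where author_id has no match in authors, the author columns become NULL. Walk through each book:
  - book 1 (The Iron Gate): author_id=2 -> matches Davis
  - book 2 (The Blue Door): author_id=NULL, no match -> kept with NULL
  - book 3 (Empty Rooms): author_id=NULL, no match -> kept with NULL
  - book 4 (Hollow Hills): author_id=2 -> matches Davis
All 4 rows appear; 2 have NULL author.

SQL:
SELECT a.title, b.name AS author
FROM books a
LEFT JOIN authors b ON a.author_id = b.id

Result:
title         | author
--------------+-------
The Iron Gate | Davis 
The Blue Door | NULL  
Empty Rooms   | NULL  
Hollow Hills  | Davis 


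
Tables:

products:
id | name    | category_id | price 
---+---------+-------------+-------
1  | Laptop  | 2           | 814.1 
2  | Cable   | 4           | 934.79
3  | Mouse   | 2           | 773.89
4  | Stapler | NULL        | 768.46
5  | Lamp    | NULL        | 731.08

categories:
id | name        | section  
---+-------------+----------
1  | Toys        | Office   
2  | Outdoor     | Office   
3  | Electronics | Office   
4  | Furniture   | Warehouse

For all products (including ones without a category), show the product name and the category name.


LEFT JOIN keeps every row from products (the left table); where category_id has no match in categories, the category columns become NULL. Walk through each product:
  - product 1 (Laptop): category_id=2 -> matches Outdoor
  - product 2 (Cable): category_id=4 -> matches Furniture
  - product 3 (Mouse): category_id=2 -> matches Outdoor
  - product 4 (Stapler): category_id=NULL, no match -> kept with NULL
  - product 5 (Lamp): category_id=NULL, no match -> kept with NULL
All 5 rows appear; 2 have NULL category.

SQL:
SELECT a.name, b.name AS category
FROM products a
LEFT JOIN categories b ON a.category_id = b.id

Result:
name    | category 
--------+----------
Laptop  | Outdoor  
Cable   | Furniture
Mouse   | Outdoor  
Stapler | NULL     
Lamp    | NULL     


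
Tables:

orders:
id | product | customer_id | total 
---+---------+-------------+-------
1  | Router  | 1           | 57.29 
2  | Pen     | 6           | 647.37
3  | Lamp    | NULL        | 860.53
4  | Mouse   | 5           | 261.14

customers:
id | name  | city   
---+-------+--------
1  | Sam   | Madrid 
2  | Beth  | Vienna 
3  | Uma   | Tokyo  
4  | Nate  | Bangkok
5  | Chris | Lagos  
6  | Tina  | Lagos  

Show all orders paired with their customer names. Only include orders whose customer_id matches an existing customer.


INNER JOIN keeps only orders rows whose customer_id matches an id in customers. Walk through each order:
  - order 1 (Router): customer_id=1 -> matches Sam
  - order 2 (Pen): customer_id=6 -> matches Tina
  - order 3 (Lamp): customer_id=NULL, no match -> dropped
  - order 4 (Mouse): customer_id=5 -> matches Chris
So 1 of 4 rows is dropped.

SQL:
SELECT a.product, b.name AS customer
FROM orders a
INNER JOIN customers b ON a.customer_id = b.id

Result:
product | customer
--------+---------
Router  | Sam     
Pen     | Tina    
Mouse   | Chris   


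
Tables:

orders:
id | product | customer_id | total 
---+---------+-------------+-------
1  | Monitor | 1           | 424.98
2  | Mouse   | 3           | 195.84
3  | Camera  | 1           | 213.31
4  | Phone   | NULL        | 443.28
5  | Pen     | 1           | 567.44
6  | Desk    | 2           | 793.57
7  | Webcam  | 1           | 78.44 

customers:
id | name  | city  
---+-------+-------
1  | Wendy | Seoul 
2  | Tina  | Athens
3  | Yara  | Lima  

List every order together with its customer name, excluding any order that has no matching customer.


INNER JOIN keeps only orders rows whose customer_id matches an id in customers. Walk through each order:
  - order 1 (Monitor): customer_id=1 -> matches Wendy
  - order 2 (Mouse): customer_id=3 -> matches Yara
  - order 3 (Camera): customer_id=1 -> matches Wendy
  - order 4 (Phone): customer_id=NULL, no match -> dropped
  - order 5 (Pen): customer_id=1 -> matches Wendy
  - order 6 (Desk): customer_id=2 -> matches Tina
  - order 7 (Webcam): customer_id=1 -> matches Wendy
So 1 of 7 rows is dropped.

SQL:
SELECT a.product, b.name AS customer
FROM orders a
INNER JOIN customers b ON a.customer_id = b.id

Result:
product | customer
--------+---------
Monitor | Wendy   
Mouse   | Yara    
Camera  | Wendy   
Pen     | Wendy   
Desk    | Tina    
Webcam  | Wendy   


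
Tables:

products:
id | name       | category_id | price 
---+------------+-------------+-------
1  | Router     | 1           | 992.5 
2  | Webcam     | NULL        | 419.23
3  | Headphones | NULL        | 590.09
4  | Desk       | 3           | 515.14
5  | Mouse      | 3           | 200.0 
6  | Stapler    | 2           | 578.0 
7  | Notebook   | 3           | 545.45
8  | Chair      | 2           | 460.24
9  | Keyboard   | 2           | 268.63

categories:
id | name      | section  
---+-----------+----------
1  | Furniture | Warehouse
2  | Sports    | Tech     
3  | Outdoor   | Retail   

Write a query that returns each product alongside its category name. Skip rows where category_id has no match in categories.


INNER JOIN keeps only products rows whose category_id matches an id in categories. Walk through each product:
  - product 1 (Router): category_id=1 -> matches Furniture
  - product 2 (Webcam): category_id=NULL, no match -> dropped
  - product 3 (Headphones): category_id=NULL, no match -> dropped
  - product 4 (Desk): category_id=3 -> matches Outdoor
  - product 5 (Mouse): category_id=3 -> matches Outdoor
  - product 6 (Stapler): category_id=2 -> matches Sports
  - product 7 (Notebook): category_id=3 -> matches Outdoor
  - product 8 (Chair): category_id=2 -> matches Sports
  - product 9 (Keyboard): category_id=2 -> matches Sports
So 2 of 9 rows are dropped.

SQL:
SELECT a.name, b.name AS category
FROM products a
INNER JOIN categories b ON a.category_id = b.id

Result:
name     | category 
---------+----------
Router   | Furniture
Desk     | Outdoor  
Mouse    | Outdoor  
Stapler  | Sports   
Notebook | Outdoor  
Chair    | Sports   
Keyboard | Sports   


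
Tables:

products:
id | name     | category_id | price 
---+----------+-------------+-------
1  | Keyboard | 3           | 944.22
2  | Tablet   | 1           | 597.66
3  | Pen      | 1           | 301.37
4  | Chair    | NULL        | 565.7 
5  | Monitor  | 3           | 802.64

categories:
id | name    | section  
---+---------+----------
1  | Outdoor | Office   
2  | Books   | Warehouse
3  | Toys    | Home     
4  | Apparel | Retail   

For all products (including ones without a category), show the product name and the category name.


LEFT JOIN keeps every row from products (the left table); where category_id has no match in categories, the category columns become NULL. Walk through each product:
  - product 1 (Keyboard): category_id=3 -> matches Toys
  - product 2 (Tablet): category_id=1 -> matches Outdoor
  - product 3 (Pen): category_id=1 -> matches Outdoor
  - product 4 (Chair): category_id=NULL, no match -> kept with NULL
  - product 5 (Monitor): category_id=3 -> matches Toys
All 5 rows appear; 1 has NULL category.

SQL:
SELECT a.name, b.name AS category
FROM products a
LEFT JOIN categories b ON a.category_id = b.id

Result:
name     | category
---------+---------
Keyboard | Toys    
Tablet   | Outdoor 
Pen      | Outdoor 
Chair    | NULL    
Monitor  | Toys    


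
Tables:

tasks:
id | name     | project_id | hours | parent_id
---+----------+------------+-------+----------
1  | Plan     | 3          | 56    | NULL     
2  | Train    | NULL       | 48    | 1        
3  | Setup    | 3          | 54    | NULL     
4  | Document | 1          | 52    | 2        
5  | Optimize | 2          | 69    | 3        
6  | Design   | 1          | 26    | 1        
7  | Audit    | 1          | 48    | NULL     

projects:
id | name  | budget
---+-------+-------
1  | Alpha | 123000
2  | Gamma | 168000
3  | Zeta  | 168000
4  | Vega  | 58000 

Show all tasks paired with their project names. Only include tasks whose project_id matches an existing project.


INNER JOIN keeps only tasks rows whose project_id matches an id in projects. Walk through each task:
  - task 1 (Plan): project_id=3 -> matches Zeta
  - task 2 (Train): project_id=NULL, no match -> dropped
  - task 3 (Setup): project_id=3 -> matches Zeta
  - task 4 (Document): project_id=1 -> matches Alpha
  - task 5 (Optimize): project_id=2 -> matches Gamma
  - task 6 (Design): project_id=1 -> matches Alpha
  - task 7 (Audit): project_id=1 -> matches Alpha
So 1 of 7 rows is dropped.

SQL:
SELECT a.name, b.name AS project
FROM tasks a
INNER JOIN projects b ON a.project_id = b.id

Result:
name     | project
---------+--------
Plan     | Zeta   
Setup    | Zeta   
Document | Alpha  
Optimize | Gamma  
Design   | Alpha  
Audit    | Alpha  


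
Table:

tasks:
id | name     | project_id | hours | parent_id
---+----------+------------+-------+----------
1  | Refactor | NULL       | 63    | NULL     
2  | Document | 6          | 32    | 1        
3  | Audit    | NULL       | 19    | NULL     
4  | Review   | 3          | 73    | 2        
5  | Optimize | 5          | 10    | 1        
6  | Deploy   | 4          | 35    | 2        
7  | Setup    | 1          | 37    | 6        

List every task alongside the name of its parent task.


This is a self-join: tasks is joined to a second copy of itself, matching each row's parent_id to another row's id. Use LEFT JOIN so rows with parent_id=NULL are kept.
  - task 1 (Refactor): parent_id=NULL -> NULL
  - task 2 (Document): parent_id=1 -> Refactor
  - task 3 (Audit): parent_id=NULL -> NULL
  - task 4 (Review): parent_id=2 -> Document
  - task 5 (Optimize): parent_id=1 -> Refactor
  - task 6 (Deploy): parent_id=2 -> Document
  - task 7 (Setup): parent_id=6 -> Deploy

SQL:
SELECT a.name AS item, b.name AS parent
FROM tasks a
LEFT JOIN tasks b ON a.parent_id = b.id

Result:
item     | parent  
---------+---------
Refactor | NULL    
Document | Refactor
Audit    | NULL    
Review   | Document
Optimize | Refactor
Deploy   | Document
Setup    | Deploy  


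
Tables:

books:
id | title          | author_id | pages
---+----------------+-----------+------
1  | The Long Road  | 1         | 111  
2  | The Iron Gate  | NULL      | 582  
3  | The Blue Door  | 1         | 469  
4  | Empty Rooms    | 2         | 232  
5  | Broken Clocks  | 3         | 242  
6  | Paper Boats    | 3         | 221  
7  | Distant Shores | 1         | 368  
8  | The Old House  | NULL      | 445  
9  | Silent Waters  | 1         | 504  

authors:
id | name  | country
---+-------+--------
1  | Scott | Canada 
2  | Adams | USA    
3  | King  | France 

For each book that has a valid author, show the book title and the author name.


INNER JOIN keeps only books rows whose author_id matches an id in authors. Walk through each book:
  - book 1 (The Long Road): author_id=1 -> matches Scott
  - book 2 (The Iron Gate): author_id=NULL, no match -> dropped
  - book 3 (The Blue Door): author_id=1 -> matches Scott
  - book 4 (Empty Rooms): author_id=2 -> matches Adams
  - book 5 (Broken Clocks): author_id=3 -> matches King
  - book 6 (Paper Boats): author_id=3 -> matches King
  - book 7 (Distant Shores): author_id=1 -> matches Scott
  - book 8 (The Old House): author_id=NULL, no match -> dropped
  - book 9 (Silent Waters): author_id=1 -> matches Scott
So 2 of 9 rows are dropped.

SQL:
SELECT a.title, b.name AS author
FROM books a
INNER JOIN authors b ON a.author_id = b.id

Result:
title          | author
---------------+-------
The Long Road  | Scott 
The Blue Door  | Scott 
Empty Rooms    | Adams 
Broken Clocks  | King  
Paper Boats    | King  
Distant Shores | Scott 
Silent Waters  | Scott 


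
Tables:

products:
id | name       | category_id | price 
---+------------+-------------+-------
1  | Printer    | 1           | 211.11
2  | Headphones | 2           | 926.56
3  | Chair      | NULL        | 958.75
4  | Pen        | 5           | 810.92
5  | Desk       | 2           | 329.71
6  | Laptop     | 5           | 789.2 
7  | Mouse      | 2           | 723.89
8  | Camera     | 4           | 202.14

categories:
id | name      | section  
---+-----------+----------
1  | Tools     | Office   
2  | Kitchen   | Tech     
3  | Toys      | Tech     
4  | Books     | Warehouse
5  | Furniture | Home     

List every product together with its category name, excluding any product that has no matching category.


INNER JOIN keeps only products rows whose category_id matches an id in categories. Walk through each product:
  - product 1 (Printer): category_id=1 -> matches Tools
  - product 2 (Headphones): category_id=2 -> matches Kitchen
  - product 3 (Chair): category_id=NULL, no match -> dropped
  - product 4 (Pen): category_id=5 -> matches Furniture
  - product 5 (Desk): category_id=2 -> matches Kitchen
  - product 6 (Laptop): category_id=5 -> matches Furniture
  - product 7 (Mouse): category_id=2 -> matches Kitchen
  - product 8 (Camera): category_id=4 -> matches Books
So 1 of 8 rows is dropped.

SQL:
SELECT a.name, b.name AS category
FROM products a
INNER JOIN categories b ON a.category_id = b.id

Result:
name       | category 
-----------+----------
Printer    | Tools    
Headphones | Kitchen  
Pen        | Furniture
Desk       | Kitchen  
Laptop     | Furniture
Mouse      | Kitchen  
Camera     | Books    


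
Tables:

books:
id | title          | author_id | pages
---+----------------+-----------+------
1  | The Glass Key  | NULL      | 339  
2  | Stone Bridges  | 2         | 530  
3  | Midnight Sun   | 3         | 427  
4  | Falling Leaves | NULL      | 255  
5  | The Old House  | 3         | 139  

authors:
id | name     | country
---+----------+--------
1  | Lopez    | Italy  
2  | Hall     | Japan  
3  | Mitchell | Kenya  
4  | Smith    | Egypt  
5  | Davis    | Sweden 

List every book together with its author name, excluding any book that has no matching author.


INNER JOIN keeps only books rows whose author_id matches an id in authors. Walk through each book:
  - book 1 (The Glass Key): author_id=NULL, no match -> dropped
  - book 2 (Stone Bridges): author_id=2 -> matches Hall
  - book 3 (Midnight Sun): author_id=3 -> matches Mitchell
  - book 4 (Falling Leaves): author_id=NULL, no match -> dropped
  - book 5 (The Old House): author_id=3 -> matches Mitchell
So 2 of 5 rows are dropped.

SQL:
SELECT a.title, b.name AS author
FROM books a
INNER JOIN authors b ON a.author_id = b.id

Result:
title         | author  
--------------+---------
Stone Bridges | Hall    
Midnight Sun  | Mitchell
The Old House | Mitchell


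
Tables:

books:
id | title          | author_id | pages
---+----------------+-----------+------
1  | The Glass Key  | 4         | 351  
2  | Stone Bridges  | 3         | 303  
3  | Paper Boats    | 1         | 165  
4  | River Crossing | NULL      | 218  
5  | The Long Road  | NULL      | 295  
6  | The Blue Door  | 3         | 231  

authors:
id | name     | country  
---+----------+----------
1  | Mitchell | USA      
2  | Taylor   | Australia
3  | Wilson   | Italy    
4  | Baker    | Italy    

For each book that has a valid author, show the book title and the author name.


INNER JOIN keeps only books rows whose author_id matches an id in authors. Walk through each book:
  - book 1 (The Glass Key): author_id=4 -> matches Baker
  - book 2 (Stone Bridges): author_id=3 -> matches Wilson
  - book 3 (Paper Boats): author_id=1 -> matches Mitchell
  - book 4 (River Crossing): author_id=NULL, no match -> dropped
  - book 5 (The Long Road): author_id=NULL, no match -> dropped
  - book 6 (The Blue Door): author_id=3 -> matches Wilson
So 2 of 6 rows are dropped.

SQL:
SELECT a.title, b.name AS author
FROM books a
INNER JOIN authors b ON a.author_id = b.id

Result:
title         | author  
--------------+---------
The Glass Key | Baker   
Stone Bridges | Wilson  
Paper Boats   | Mitchell
The Blue Door | Wilson  
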